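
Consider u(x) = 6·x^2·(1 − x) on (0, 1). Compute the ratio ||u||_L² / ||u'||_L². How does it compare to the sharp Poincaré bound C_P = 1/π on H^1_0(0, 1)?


||u||_L² / ||u'||_L² = sqrt(14)/14 < C_P = 1/π.

u(x) = 6·x^2·(1 − x), so u'(x) = 6*x*(2 - 3*x).
u(x) = 6·x^2·(1 − x) vanishes at x = 0 and x = 1, so u ∈ H^1_0(0, 1). Differentiate via the product rule and integrate the resulting polynomials term by term.
  ∫_0^1 u² dx = ∫_0^1 (36*x^6 - 72*x^5 + 36*x^4) dx. Term by term:
    ∫_0^1 36*x^6 dx = 36/7;  ∫_0^1 -72*x^5 dx = -12;  ∫_0^1 36*x^4 dx = 36/5.
  Sum: 36/7 − 12 + 36/5 = 12/35.
  ∫_0^1 (u')² dx = ∫_0^1 (324*x^4 - 432*x^3 + 144*x^2) dx. Term by term:
    ∫_0^1 324*x^4 dx = 324/5;  ∫_0^1 -432*x^3 dx = -108;  ∫_0^1 144*x^2 dx = 48.
  Sum: 324/5 − 108 + 48 = 24/5.
∫_0^1 u² dx = 12/35, so ||u||_L² = 2*sqrt(105)/35.
∫_0^1 (u')² dx = 24/5, so ||u'||_L² = 2*sqrt(30)/5.
Ratio ||u||_L² / ||u'||_L² = sqrt(14)/14.
Sharp Poincaré constant on H^1_0(0, 1) is C_P = L/π = 1/π, achieved by sin(π·x).
A polynomial bump cannot attain the sharp Poincaré constant (only the first sine eigenfunction does), so the ratio is strictly less than C_P, consistent with ||u||_L² ≤ C_P ||u'||_L².


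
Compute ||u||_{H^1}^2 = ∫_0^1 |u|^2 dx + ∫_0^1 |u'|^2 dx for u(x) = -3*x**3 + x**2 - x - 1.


||u||_{H^1}^2 = 626/35

The H^1 norm (squared) on an interval (0, L) is
  ||u||_{H^1}^2 = ∫_0^L u(x)^2 dx + ∫_0^L u'(x)^2 dx.
Compute u'(x) = -9*x**2 + 2*x - 1.
Then u(x)^2 = 9*x**6 - 6*x**5 + 7*x**4 + 4*x**3 - x**2 + 2*x + 1 and u'(x)^2 = 81*x**4 - 36*x**3 + 22*x**2 - 4*x + 1.
Integrate each monomial from 0 to 1 using ∫_0^1 c·x^n dx = c·1^(n+1)/(n+1):
  ∫_0^1 u(x)^2 dx = ∫_0^1 (9*x^6 - 6*x^5 + 7*x^4 + 4*x^3 - x^2 + 2*x + 1) dx. Term by term:
    ∫_0^1 9*x^6 dx = 9/7;  ∫_0^1 -6*x^5 dx = -1;  ∫_0^1 7*x^4 dx = 7/5;
    ∫_0^1 4*x^3 dx = 1;  ∫_0^1 -x^2 dx = -1/3;  ∫_0^1 2*x dx = 1;
    ∫_0^1 1 dx = 1.
  Sum: 9/7 − 1 + 7/5 + 1 − 1/3 + 1 + 1 = 457/105.
  ∫_0^1 u'(x)^2 dx = ∫_0^1 (81*x^4 - 36*x^3 + 22*x^2 - 4*x + 1) dx. Term by term:
    ∫_0^1 81*x^4 dx = 81/5;  ∫_0^1 -36*x^3 dx = -9;  ∫_0^1 22*x^2 dx = 22/3;
    ∫_0^1 -4*x dx = -2;  ∫_0^1 1 dx = 1.
  Sum: 81/5 − 9 + 22/3 − 2 + 1 = 203/15.
Adding: ||u||_{H^1}^2 = 457/105 + 203/15 = 626/35.


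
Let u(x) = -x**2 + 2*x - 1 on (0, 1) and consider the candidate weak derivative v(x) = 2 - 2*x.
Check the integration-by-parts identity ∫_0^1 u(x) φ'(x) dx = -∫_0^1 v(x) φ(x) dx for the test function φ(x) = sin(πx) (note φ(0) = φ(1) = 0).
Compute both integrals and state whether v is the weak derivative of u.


LHS = -2/π, RHS = -2/π. Yes, v = u' weakly.

u(x) = -x**2 + 2*x - 1, classical derivative u'(x) = 2 - 2*x.
φ(x) = sin(πx), so φ'(x) = π*cos(π*x).
Note φ(0) = φ(1) = 0, so the boundary term u·φ vanishes.
LHS = ∫_0^1 u(x) φ'(x) dx = ∫_0^1 (-π*x^2*cos(π*x) + 2*π*x*cos(π*x) - π*cos(π*x)) dx. Term by term:
  ∫_0^1 -π*cos(π*x) dx = 0;  ∫_0^1 -π*x^2*cos(π*x) dx = 2/π;  ∫_0^1 2*π*x*cos(π*x) dx = -4/π.
Sum: 0 + 2/π − 4/π = -2/π.
So LHS = -2/π.
∫_0^1 v(x) φ(x) dx = ∫_0^1 (-2*x*sin(π*x) + 2*sin(π*x)) dx. Term by term:
  ∫_0^1 2*sin(π*x) dx = 4/π;  ∫_0^1 -2*x*sin(π*x) dx = -2/π.
Sum: 4/π − 2/π = 2/π.
So RHS = -∫_0^1 v(x) φ(x) dx = -2/π.
LHS = RHS, so the identity holds for this test φ.
Moreover u is smooth here and v(x) = u'(x) = 2 - 2*x pointwise, so the identity holds for every test function. Hence v is the weak derivative of u.


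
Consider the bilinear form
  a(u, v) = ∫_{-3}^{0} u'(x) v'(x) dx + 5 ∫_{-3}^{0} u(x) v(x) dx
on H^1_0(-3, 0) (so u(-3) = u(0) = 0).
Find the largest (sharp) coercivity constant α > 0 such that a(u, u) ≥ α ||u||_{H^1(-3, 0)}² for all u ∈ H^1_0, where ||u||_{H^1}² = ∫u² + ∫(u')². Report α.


α = 1

Coercivity of a(·,·) on H^1_0(-3, 0) means a(u, u) ≥ α ||u||_{H^1}² for every u ∈ H^1_0.
The interval has length L = 3, and Poincaré/coercivity depend only on L. Here a(u, u) = ∫(u')² + (5)·∫u².
Here c = 5 ≥ 1, so a(u,u) = ∫(u')² + c∫u² ≥ ∫(u')² + ∫u² = ||u||_{H^1}², i.e. α = 1 works. No larger α is possible: a(u,u) ≥ α||u||_{H^1}² means (1−α)∫(u')² ≥ (α−c)∫u², and for the modes u_n = sin(nπ(x−x₀)/L) (x₀ the left endpoint) one has ∫u_n²/∫(u_n')² = (L/(nπ))² → 0, so a(u_n,u_n)/||u_n||_{H^1}² → 1. Hence the optimal constant is α = 1.
Therefore α = 1.


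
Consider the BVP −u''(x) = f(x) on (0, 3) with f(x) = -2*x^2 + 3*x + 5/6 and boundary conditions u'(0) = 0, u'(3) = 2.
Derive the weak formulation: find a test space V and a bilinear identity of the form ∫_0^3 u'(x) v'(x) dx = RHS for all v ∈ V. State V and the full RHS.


V = H^1(0, 3) (v unrestricted at boundary; u is determined up to an additive constant); weak form: ∫_0^3 u'v' dx = ∫_0^3 (-2*x^2 + 3*x + 5/6) v dx + 2·v(3) for all v ∈ V.

Multiply both sides by a test function v and integrate from 0 to 3:
  ∫_0^3 −u''(x) v(x) dx = ∫_0^3 f(x) v(x) dx.
Integrate the LHS by parts once:
  ∫_0^3 −u'' v dx = −[u'(x) v(x)]_0^3 + ∫_0^3 u'(x) v'(x) dx.
Thus ∫_0^3 u'(x) v'(x) dx = ∫_0^3 f(x) v(x) dx + [u'(x) v(x)]_0^3.
Choose V so that boundary terms are either known or forced to vanish.
u has inhomogeneous Neumann u'(0) = 0, u'(3) = 2. [u' v]_0^3 = (2)·v(3) − (0)·v(0) = 2·v(3). Take V = H^1(0, 3); boundary term becomes part of RHS.
Weak formulation: find u (satisfying any essential BC) such that ∫_0^3 u'(x) v'(x) dx = ∫_0^3 f v dx + 2·v(3) for all v ∈ V (Neumann data are natural BCs: they enter the RHS as boundary terms).
Substituting f(x) = -2*x^2 + 3*x + 5/6, the right-hand side is ∫_0^3 (-2*x^2 + 3*x + 5/6) v dx + 2·v(3).
Compatibility check (pure Neumann): taking v ≡ 1 ∈ V gives 0 = ∫_0^3 f dx + (2) − (0), i.e. ∫_0^3 f dx must equal u'(0) − u'(3) = -2. Indeed ∫_0^3 (-2*x^2 + 3*x + 5/6) dx = -2, so the data are compatible. The solution is then unique only up to an additive constant (fix it e.g. by requiring ∫_0^3 u dx = 0).


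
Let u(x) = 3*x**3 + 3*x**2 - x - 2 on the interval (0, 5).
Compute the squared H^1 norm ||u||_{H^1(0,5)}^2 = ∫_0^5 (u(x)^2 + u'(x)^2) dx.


||u||_{H^1}^2 = 8992225/42

The H^1 norm (squared) on an interval (0, L) is
  ||u||_{H^1}^2 = ∫_0^L u(x)^2 dx + ∫_0^L u'(x)^2 dx.
Compute u'(x) = 9*x**2 + 6*x - 1.
Then u(x)^2 = 9*x**6 + 18*x**5 + 3*x**4 - 18*x**3 - 11*x**2 + 4*x + 4 and u'(x)^2 = 81*x**4 + 108*x**3 + 18*x**2 - 12*x + 1.
Integrate each monomial from 0 to 5 using ∫_0^5 c·x^n dx = c·5^(n+1)/(n+1):
  ∫_0^5 u(x)^2 dx = ∫_0^5 (9*x^6 + 18*x^5 + 3*x^4 - 18*x^3 - 11*x^2 + 4*x + 4) dx. Term by term:
    ∫_0^5 9*x^6 dx = 703125/7;  ∫_0^5 18*x^5 dx = 46875;  ∫_0^5 3*x^4 dx = 1875;
    ∫_0^5 -18*x^3 dx = -5625/2;  ∫_0^5 -11*x^2 dx = -1375/3;  ∫_0^5 4*x dx = 50;
    ∫_0^5 4 dx = 20.
  Sum: 703125/7 + 46875 + 1875 − 5625/2 − 1375/3 + 50 + 20 = 6131815/42.
  ∫_0^5 u'(x)^2 dx = ∫_0^5 (81*x^4 + 108*x^3 + 18*x^2 - 12*x + 1) dx. Term by term:
    ∫_0^5 81*x^4 dx = 50625;  ∫_0^5 108*x^3 dx = 16875;  ∫_0^5 18*x^2 dx = 750;
    ∫_0^5 -12*x dx = -150;  ∫_0^5 1 dx = 5.
  Sum: 50625 + 16875 + 750 − 150 + 5 = 68105.
Adding: ||u||_{H^1}^2 = 6131815/42 + 68105 = 8992225/42.


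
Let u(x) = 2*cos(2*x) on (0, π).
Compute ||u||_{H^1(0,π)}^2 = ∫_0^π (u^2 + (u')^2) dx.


||u||_{H^1(0,π)}^2 = 10*π

u'(x) = -4*sin(2*x).
Expand u² and (u')² and integrate term by term on (0, π), using: for integers n ≥ 1, ∫_0^π sin²(nx) dx = ∫_0^π cos²(nx) dx = π/2; for n ≠ n', ∫_0^π sin(nx)sin(n'x) dx = ∫_0^π cos(nx)cos(n'x) dx = 0; and by product-to-sum, ∫_0^π sin(nx)cos(n'x) dx = ½∫_0^π [sin((n+n')x) + sin((n−n')x)] dx, which is 0 when n+n' is even and 2n/(n²−n'²) when n+n' is odd (it need not vanish on (0, π)).
  u² squared terms: (2)²·∫cos(2x)² dx = 4·π/2 = 2*π.
  So ∫_0^π u² dx = 2*π.
  (u')² squared terms: (-4)²·∫sin(2x)² dx = 16·π/2 = 8*π.
  So ∫_0^π (u')² dx = 8*π.
||u||_{H^1}^2 = (2*π) + (8*π) = 10*π.


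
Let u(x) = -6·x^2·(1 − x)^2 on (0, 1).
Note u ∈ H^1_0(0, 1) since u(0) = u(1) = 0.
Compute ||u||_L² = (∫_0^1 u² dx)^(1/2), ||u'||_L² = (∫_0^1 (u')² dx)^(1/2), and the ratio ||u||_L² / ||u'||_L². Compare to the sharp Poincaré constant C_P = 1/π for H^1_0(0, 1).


||u||_L² / ||u'||_L² = sqrt(3)/6 < C_P = 1/π.

u(x) = -6·x^2·(1 − x)^2, so u'(x) = 12*x*(x*(1 - x) - (x - 1)^2).
u(x) = -6·x^2·(1 − x)^2 vanishes at x = 0 and x = 1, so u ∈ H^1_0(0, 1). Differentiate via the product rule and integrate the resulting polynomials term by term.
  ∫_0^1 u² dx = ∫_0^1 (36*x^8 - 144*x^7 + 216*x^6 - 144*x^5 + 36*x^4) dx. Term by term:
    ∫_0^1 36*x^8 dx = 4;  ∫_0^1 -144*x^7 dx = -18;  ∫_0^1 216*x^6 dx = 216/7;
    ∫_0^1 -144*x^5 dx = -24;  ∫_0^1 36*x^4 dx = 36/5.
  Sum: 4 − 18 + 216/7 − 24 + 36/5 = 2/35.
  ∫_0^1 (u')² dx = ∫_0^1 (576*x^6 - 1728*x^5 + 1872*x^4 - 864*x^3 + 144*x^2) dx. Term by term:
    ∫_0^1 576*x^6 dx = 576/7;  ∫_0^1 -1728*x^5 dx = -288;  ∫_0^1 1872*x^4 dx = 1872/5;
    ∫_0^1 -864*x^3 dx = -216;  ∫_0^1 144*x^2 dx = 48.
  Sum: 576/7 − 288 + 1872/5 − 216 + 48 = 24/35.
∫_0^1 u² dx = 2/35, so ||u||_L² = sqrt(70)/35.
∫_0^1 (u')² dx = 24/35, so ||u'||_L² = 2*sqrt(210)/35.
Ratio ||u||_L² / ||u'||_L² = sqrt(3)/6.
Sharp Poincaré constant on H^1_0(0, 1) is C_P = L/π = 1/π, achieved by sin(π·x).
A polynomial bump cannot attain the sharp Poincaré constant (only the first sine eigenfunction does), so the ratio is strictly less than C_P, consistent with ||u||_L² ≤ C_P ||u'||_L².


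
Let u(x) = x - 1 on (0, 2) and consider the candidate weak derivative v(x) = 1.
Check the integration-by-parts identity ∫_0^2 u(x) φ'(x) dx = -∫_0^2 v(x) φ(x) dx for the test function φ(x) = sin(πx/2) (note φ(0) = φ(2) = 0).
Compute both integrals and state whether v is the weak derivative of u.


LHS = -4/π, RHS = -4/π. Yes, v = u' weakly.

u(x) = x - 1, classical derivative u'(x) = 1.
φ(x) = sin(πx/2), so φ'(x) = π*cos(π*x/2)/2.
Note φ(0) = φ(2) = 0, so the boundary term u·φ vanishes.
LHS = ∫_0^2 u(x) φ'(x) dx = ∫_0^2 (π*x*cos(π*x/2)/2 - π*cos(π*x/2)/2) dx. Term by term:
  ∫_0^2 -π*cos(π*x/2)/2 dx = 0;  ∫_0^2 π*x*cos(π*x/2)/2 dx = -4/π.
Sum: 0 − 4/π = -4/π.
So LHS = -4/π.
∫_0^2 v(x) φ(x) dx = ∫_0^2 (sin(π*x/2)) dx. Term by term:
  ∫_0^2 sin(π*x/2) dx = 4/π.
So RHS = -∫_0^2 v(x) φ(x) dx = -4/π.
LHS = RHS, so the identity holds for this test φ.
Moreover u is smooth here and v(x) = u'(x) = 1 pointwise, so the identity holds for every test function. Hence v is the weak derivative of u.


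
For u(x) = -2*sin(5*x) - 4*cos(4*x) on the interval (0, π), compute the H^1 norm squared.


||u||_{H^1(0,π)}^2 = 2720/9 + 188*π

u'(x) = 16*sin(4*x) - 10*cos(5*x).
Expand u² and (u')² and integrate term by term on (0, π), using: for integers n ≥ 1, ∫_0^π sin²(nx) dx = ∫_0^π cos²(nx) dx = π/2; for n ≠ n', ∫_0^π sin(nx)sin(n'x) dx = ∫_0^π cos(nx)cos(n'x) dx = 0; and by product-to-sum, ∫_0^π sin(nx)cos(n'x) dx = ½∫_0^π [sin((n+n')x) + sin((n−n')x)] dx, which is 0 when n+n' is even and 2n/(n²−n'²) when n+n' is odd (it need not vanish on (0, π)).
  u² squared terms: (-4)²·∫cos(4x)² dx = 16·π/2 = 8*π;  (-2)²·∫sin(5x)² dx = 4·π/2 = 2*π.
  u² cross terms: 2·(-4)·(-2)·∫cos(4x)·sin(5x) dx = 16·(10/9) = 160/9.
  So ∫_0^π u² dx = 8*π + 2*π + 160/9 = 160/9 + 10*π.
  (u')² squared terms: (-10)²·∫cos(5x)² dx = 100·π/2 = 50*π;  (16)²·∫sin(4x)² dx = 256·π/2 = 128*π.
  (u')² cross terms: 2·(-10)·(16)·∫cos(5x)·sin(4x) dx = -320·(-8/9) = 2560/9.
  So ∫_0^π (u')² dx = 50*π + 128*π + 2560/9 = 2560/9 + 178*π.
||u||_{H^1}^2 = (160/9 + 10*π) + (2560/9 + 178*π) = 2720/9 + 188*π.


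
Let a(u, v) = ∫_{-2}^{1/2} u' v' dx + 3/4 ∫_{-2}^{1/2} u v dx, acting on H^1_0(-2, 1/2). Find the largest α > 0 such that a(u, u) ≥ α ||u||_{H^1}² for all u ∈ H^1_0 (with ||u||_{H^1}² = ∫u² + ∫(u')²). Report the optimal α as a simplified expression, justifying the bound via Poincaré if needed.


α = (75 + 16*π^2)/(4*(25 + 4*π^2))

Coercivity of a(·,·) on H^1_0(-2, 1/2) means a(u, u) ≥ α ||u||_{H^1}² for every u ∈ H^1_0.
The interval has length L = 5/2, and Poincaré/coercivity depend only on L. Here a(u, u) = ∫(u')² + (3/4)·∫u².
Here 0 < c = 3/4 < 1. The condition a(u,u) ≥ α||u||_{H^1}² reads (1−α)∫(u')² ≥ (α−c)∫u². Any admissible α is ≤ 1 (rapidly oscillating u have ∫u²/∫(u')² → 0), and α = 1 would force 0 ≥ (1−c)∫u², impossible since c < 1; so 1−α > 0. By the sharp Poincaré inequality on H^1_0 of an interval of length L, ∫(u')² ≥ (π/L)²∫u² with equality for the first sine mode sin(π(x−x₀)/L) (x₀ the left endpoint), so the inequality holds for all u iff (1−α)(π/L)² ≥ α − c, i.e. α ≤ ((π/L)² + c)/((π/L)² + 1) = (1 + c(L/π)²)/(1 + (L/π)²). With (π/L)² = 4*π^2/25 and c = 3/4, the largest admissible constant is α = ((π/L)² + c)/((π/L)² + 1).
Simplifying, α = (75 + 16*π^2)/(4*(25 + 4*π^2)).


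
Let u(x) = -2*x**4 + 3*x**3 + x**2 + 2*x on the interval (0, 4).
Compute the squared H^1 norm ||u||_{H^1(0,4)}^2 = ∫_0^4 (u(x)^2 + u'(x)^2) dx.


||u||_{H^1}^2 = 29692784/315

The H^1 norm (squared) on an interval (0, L) is
  ||u||_{H^1}^2 = ∫_0^L u(x)^2 dx + ∫_0^L u'(x)^2 dx.
Compute u'(x) = -8*x**3 + 9*x**2 + 2*x + 2.
Then u(x)^2 = 4*x**8 - 12*x**7 + 5*x**6 - 2*x**5 + 13*x**4 + 4*x**3 + 4*x**2 and u'(x)^2 = 64*x**6 - 144*x**5 + 49*x**4 + 4*x**3 + 40*x**2 + 8*x + 4.
Integrate each monomial from 0 to 4 using ∫_0^4 c·x^n dx = c·4^(n+1)/(n+1):
  ∫_0^4 u(x)^2 dx = ∫_0^4 (4*x^8 - 12*x^7 + 5*x^6 - 2*x^5 + 13*x^4 + 4*x^3 + 4*x^2) dx. Term by term:
    ∫_0^4 4*x^8 dx = 1048576/9;  ∫_0^4 -12*x^7 dx = -98304;  ∫_0^4 5*x^6 dx = 81920/7;
    ∫_0^4 -2*x^5 dx = -4096/3;  ∫_0^4 13*x^4 dx = 13312/5;  ∫_0^4 4*x^3 dx = 256;
    ∫_0^4 4*x^2 dx = 256/3.
  Sum: 1048576/9 − 98304 + 81920/7 − 4096/3 + 13312/5 + 256 + 256/3 = 9936896/315.
  ∫_0^4 u'(x)^2 dx = ∫_0^4 (64*x^6 - 144*x^5 + 49*x^4 + 4*x^3 + 40*x^2 + 8*x + 4) dx. Term by term:
    ∫_0^4 64*x^6 dx = 1048576/7;  ∫_0^4 -144*x^5 dx = -98304;  ∫_0^4 49*x^4 dx = 50176/5;
    ∫_0^4 4*x^3 dx = 256;  ∫_0^4 40*x^2 dx = 2560/3;  ∫_0^4 8*x dx = 64;
    ∫_0^4 4 dx = 16.
  Sum: 1048576/7 − 98304 + 50176/5 + 256 + 2560/3 + 64 + 16 = 6585296/105.
Adding: ||u||_{H^1}^2 = 9936896/315 + 6585296/105 = 29692784/315.


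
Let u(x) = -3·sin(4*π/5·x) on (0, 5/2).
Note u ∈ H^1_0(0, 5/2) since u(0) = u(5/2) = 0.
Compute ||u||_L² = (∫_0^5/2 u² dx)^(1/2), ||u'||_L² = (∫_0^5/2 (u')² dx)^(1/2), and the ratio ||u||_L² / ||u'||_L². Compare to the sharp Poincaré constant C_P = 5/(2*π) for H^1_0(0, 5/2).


||u||_L² / ||u'||_L² = 5/(4*π) < C_P = 5/(2*π).

u(x) = -3·sin(4*π/5·x), so u'(x) = -12*π*cos(4*π*x/5)/5.
Writing u(x) = A·sin(kπx/L) with A = -3 and k = 2, use ∫_0^L sin²(kπx/L) dx = L/2 and ∫_0^L cos²(kπx/L) dx = L/2.
u² = 9·sin²(4*π/5·x) and (u')² = 144*π^2/25·cos²(4*π/5·x), and each of sin², cos² integrates to L/2 = 5/4 over (0, 5/2).
∫_0^5/2 u² dx = 45/4, so ||u||_L² = 3*sqrt(5)/2.
∫_0^5/2 (u')² dx = 36*π^2/5, so ||u'||_L² = 6*sqrt(5)*π/5.
Ratio ||u||_L² / ||u'||_L² = 5/(4*π).
Sharp Poincaré constant on H^1_0(0, 5/2) is C_P = L/π = 5/(2*π), achieved by sin(2*π/5·x).
This is the k = 2 harmonic; the ratio L/(kπ) is strictly less than C_P = L/π, consistent with the sharp inequality ||u||_L² ≤ C_P ||u'||_L².


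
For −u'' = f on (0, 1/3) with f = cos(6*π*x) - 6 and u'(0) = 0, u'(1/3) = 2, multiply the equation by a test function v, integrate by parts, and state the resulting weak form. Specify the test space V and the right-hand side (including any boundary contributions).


V = H^1(0, 1/3) (v unrestricted at boundary; u is determined up to an additive constant); weak form: ∫_0^1/3 u'v' dx = ∫_0^1/3 (cos(6*π*x) - 6) v dx + 2·v(1/3) for all v ∈ V.

Multiply both sides by a test function v and integrate from 0 to 1/3:
  ∫_0^1/3 −u''(x) v(x) dx = ∫_0^1/3 f(x) v(x) dx.
Integrate the LHS by parts once:
  ∫_0^1/3 −u'' v dx = −[u'(x) v(x)]_0^1/3 + ∫_0^1/3 u'(x) v'(x) dx.
Thus ∫_0^1/3 u'(x) v'(x) dx = ∫_0^1/3 f(x) v(x) dx + [u'(x) v(x)]_0^1/3.
Choose V so that boundary terms are either known or forced to vanish.
u has inhomogeneous Neumann u'(0) = 0, u'(1/3) = 2. [u' v]_0^1/3 = (2)·v(1/3) − (0)·v(0) = 2·v(1/3). Take V = H^1(0, 1/3); boundary term becomes part of RHS.
Weak formulation: find u (satisfying any essential BC) such that ∫_0^1/3 u'(x) v'(x) dx = ∫_0^1/3 f v dx + 2·v(1/3) for all v ∈ V (Neumann data are natural BCs: they enter the RHS as boundary terms).
Substituting f(x) = cos(6*π*x) - 6, the right-hand side is ∫_0^1/3 (cos(6*π*x) - 6) v dx + 2·v(1/3).
Compatibility check (pure Neumann): taking v ≡ 1 ∈ V gives 0 = ∫_0^1/3 f dx + (2) − (0), i.e. ∫_0^1/3 f dx must equal u'(0) − u'(1/3) = -2. Indeed ∫_0^1/3 (cos(6*π*x) - 6) dx = -2, so the data are compatible. The solution is then unique only up to an additive constant (fix it e.g. by requiring ∫_0^1/3 u dx = 0).


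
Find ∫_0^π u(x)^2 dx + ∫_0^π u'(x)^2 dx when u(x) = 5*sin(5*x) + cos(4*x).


||u||_{H^1(0,π)}^2 = 1700/9 + 667*π/2

u'(x) = -4*sin(4*x) + 25*cos(5*x).
Expand u² and (u')² and integrate term by term on (0, π), using: for integers n ≥ 1, ∫_0^π sin²(nx) dx = ∫_0^π cos²(nx) dx = π/2; for n ≠ n', ∫_0^π sin(nx)sin(n'x) dx = ∫_0^π cos(nx)cos(n'x) dx = 0; and by product-to-sum, ∫_0^π sin(nx)cos(n'x) dx = ½∫_0^π [sin((n+n')x) + sin((n−n')x)] dx, which is 0 when n+n' is even and 2n/(n²−n'²) when n+n' is odd (it need not vanish on (0, π)).
  u² squared terms: (5)²·∫sin(5x)² dx = 25·π/2 = 25*π/2;  (1)²·∫cos(4x)² dx = 1·π/2 = π/2.
  u² cross terms: 2·(5)·(1)·∫sin(5x)·cos(4x) dx = 10·(10/9) = 100/9.
  So ∫_0^π u² dx = 25*π/2 + π/2 + 100/9 = 100/9 + 13*π.
  (u')² squared terms: (-4)²·∫sin(4x)² dx = 16·π/2 = 8*π;  (25)²·∫cos(5x)² dx = 625·π/2 = 625*π/2.
  (u')² cross terms: 2·(-4)·(25)·∫sin(4x)·cos(5x) dx = -200·(-8/9) = 1600/9.
  So ∫_0^π (u')² dx = 8*π + 625*π/2 + 1600/9 = 1600/9 + 641*π/2.
||u||_{H^1}^2 = (100/9 + 13*π) + (1600/9 + 641*π/2) = 1700/9 + 667*π/2.


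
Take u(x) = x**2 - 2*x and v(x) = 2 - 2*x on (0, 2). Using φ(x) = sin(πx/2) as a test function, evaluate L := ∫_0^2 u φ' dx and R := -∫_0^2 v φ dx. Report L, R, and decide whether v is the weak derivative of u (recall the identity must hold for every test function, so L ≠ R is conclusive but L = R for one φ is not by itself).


LHS = 0, RHS = 0. No, v is not the weak derivative of u.

u(x) = x**2 - 2*x, classical derivative u'(x) = 2*x - 2.
φ(x) = sin(πx/2), so φ'(x) = π*cos(π*x/2)/2.
Note φ(0) = φ(2) = 0, so the boundary term u·φ vanishes.
LHS = ∫_0^2 u(x) φ'(x) dx = ∫_0^2 (π*x^2*cos(π*x/2)/2 - π*x*cos(π*x/2)) dx. Term by term:
  ∫_0^2 π*x^2*cos(π*x/2)/2 dx = -8/π;  ∫_0^2 -π*x*cos(π*x/2) dx = 8/π.
Sum: -8/π + 8/π = 0.
So LHS = 0.
∫_0^2 v(x) φ(x) dx = ∫_0^2 (-2*x*sin(π*x/2) + 2*sin(π*x/2)) dx. Term by term:
  ∫_0^2 2*sin(π*x/2) dx = 8/π;  ∫_0^2 -2*x*sin(π*x/2) dx = -8/π.
Sum: 8/π − 8/π = 0.
So RHS = -∫_0^2 v(x) φ(x) dx = 0.
LHS = RHS, so the identity holds for this particular φ. But this is necessary, not sufficient: a weak derivative must satisfy the identity for EVERY test function in C_c^∞(0, 2).
Here u is smooth, so its weak derivative equals its classical derivative u'(x) = 2*x - 2. Since v(x) = 2 - 2*x ≠ u'(x), v is NOT the weak derivative of u — the agreement for this single φ is a coincidence (the difference v − u' happens to be L²-orthogonal to this φ).


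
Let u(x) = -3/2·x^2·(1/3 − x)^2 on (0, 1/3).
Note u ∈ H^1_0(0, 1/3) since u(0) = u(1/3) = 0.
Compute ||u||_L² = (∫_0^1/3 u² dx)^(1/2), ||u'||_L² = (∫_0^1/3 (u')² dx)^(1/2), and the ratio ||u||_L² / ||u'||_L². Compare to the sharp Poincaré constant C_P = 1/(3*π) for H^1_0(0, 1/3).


||u||_L² / ||u'||_L² = sqrt(3)/18 < C_P = 1/(3*π).

u(x) = -3/2·x^2·(1/3 − x)^2, so u'(x) = x*(-18*x^2 + 9*x - 1)/3.
u(x) = -3/2·x^2·(1/3 − x)^2 vanishes at x = 0 and x = 1/3, so u ∈ H^1_0(0, 1/3). Differentiate via the product rule and integrate the resulting polynomials term by term.
  ∫_0^1/3 u² dx = ∫_0^1/3 (9*x^8/4 - 3*x^7 + 3*x^6/2 - x^5/3 + x^4/36) dx. Term by term:
    ∫_0^1/3 9*x^8/4 dx = 1/78732;  ∫_0^1/3 -3*x^7 dx = -1/17496;  ∫_0^1/3 3*x^6/2 dx = 1/10206;
    ∫_0^1/3 -x^5/3 dx = -1/13122;  ∫_0^1/3 x^4/36 dx = 1/43740.
  Sum: 1/78732 − 1/17496 + 1/10206 − 1/13122 + 1/43740 = 1/5511240.
  ∫_0^1/3 (u')² dx = ∫_0^1/3 (36*x^6 - 36*x^5 + 13*x^4 - 2*x^3 + x^2/9) dx. Term by term:
    ∫_0^1/3 36*x^6 dx = 4/1701;  ∫_0^1/3 -36*x^5 dx = -2/243;  ∫_0^1/3 13*x^4 dx = 13/1215;
    ∫_0^1/3 -2*x^3 dx = -1/162;  ∫_0^1/3 x^2/9 dx = 1/729.
  Sum: 4/1701 − 2/243 + 13/1215 − 1/162 + 1/729 = 1/51030.
∫_0^1/3 u² dx = 1/5511240, so ||u||_L² = sqrt(210)/34020.
∫_0^1/3 (u')² dx = 1/51030, so ||u'||_L² = sqrt(70)/1890.
Ratio ||u||_L² / ||u'||_L² = sqrt(3)/18.
Sharp Poincaré constant on H^1_0(0, 1/3) is C_P = L/π = 1/(3*π), achieved by sin(3*π·x).
A polynomial bump cannot attain the sharp Poincaré constant (only the first sine eigenfunction does), so the ratio is strictly less than C_P, consistent with ||u||_L² ≤ C_P ||u'||_L².


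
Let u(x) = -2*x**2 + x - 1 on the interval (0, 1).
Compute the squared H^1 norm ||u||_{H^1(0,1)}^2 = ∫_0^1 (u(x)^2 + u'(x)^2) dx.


||u||_{H^1}^2 = 19/5

The H^1 norm (squared) on an interval (0, L) is
  ||u||_{H^1}^2 = ∫_0^L u(x)^2 dx + ∫_0^L u'(x)^2 dx.
Compute u'(x) = 1 - 4*x.
Then u(x)^2 = 4*x**4 - 4*x**3 + 5*x**2 - 2*x + 1 and u'(x)^2 = 16*x**2 - 8*x + 1.
Integrate each monomial from 0 to 1 using ∫_0^1 c·x^n dx = c·1^(n+1)/(n+1):
  ∫_0^1 u(x)^2 dx = ∫_0^1 (4*x^4 - 4*x^3 + 5*x^2 - 2*x + 1) dx. Term by term:
    ∫_0^1 4*x^4 dx = 4/5;  ∫_0^1 -4*x^3 dx = -1;  ∫_0^1 5*x^2 dx = 5/3;
    ∫_0^1 -2*x dx = -1;  ∫_0^1 1 dx = 1.
  Sum: 4/5 − 1 + 5/3 − 1 + 1 = 22/15.
  ∫_0^1 u'(x)^2 dx = ∫_0^1 (16*x^2 - 8*x + 1) dx. Term by term:
    ∫_0^1 16*x^2 dx = 16/3;  ∫_0^1 -8*x dx = -4;  ∫_0^1 1 dx = 1.
  Sum: 16/3 − 4 + 1 = 7/3.
Adding: ||u||_{H^1}^2 = 22/15 + 7/3 = 19/5.


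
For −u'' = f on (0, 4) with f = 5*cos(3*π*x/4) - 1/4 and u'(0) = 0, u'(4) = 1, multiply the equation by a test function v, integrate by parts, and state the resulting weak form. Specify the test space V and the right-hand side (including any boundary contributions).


V = H^1(0, 4) (v unrestricted at boundary; u is determined up to an additive constant); weak form: ∫_0^4 u'v' dx = ∫_0^4 (5*cos(3*π*x/4) - 1/4) v dx + v(4) for all v ∈ V.

Multiply both sides by a test function v and integrate from 0 to 4:
  ∫_0^4 −u''(x) v(x) dx = ∫_0^4 f(x) v(x) dx.
Integrate the LHS by parts once:
  ∫_0^4 −u'' v dx = −[u'(x) v(x)]_0^4 + ∫_0^4 u'(x) v'(x) dx.
Thus ∫_0^4 u'(x) v'(x) dx = ∫_0^4 f(x) v(x) dx + [u'(x) v(x)]_0^4.
Choose V so that boundary terms are either known or forced to vanish.
u has inhomogeneous Neumann u'(0) = 0, u'(4) = 1. [u' v]_0^4 = (1)·v(4) − (0)·v(0) = v(4). Take V = H^1(0, 4); boundary term becomes part of RHS.
Weak formulation: find u (satisfying any essential BC) such that ∫_0^4 u'(x) v'(x) dx = ∫_0^4 f v dx + v(4) for all v ∈ V (Neumann data are natural BCs: they enter the RHS as boundary terms).
Substituting f(x) = 5*cos(3*π*x/4) - 1/4, the right-hand side is ∫_0^4 (5*cos(3*π*x/4) - 1/4) v dx + v(4).
Compatibility check (pure Neumann): taking v ≡ 1 ∈ V gives 0 = ∫_0^4 f dx + (1) − (0), i.e. ∫_0^4 f dx must equal u'(0) − u'(4) = -1. Indeed ∫_0^4 (5*cos(3*π*x/4) - 1/4) dx = -1, so the data are compatible. The solution is then unique only up to an additive constant (fix it e.g. by requiring ∫_0^4 u dx = 0).


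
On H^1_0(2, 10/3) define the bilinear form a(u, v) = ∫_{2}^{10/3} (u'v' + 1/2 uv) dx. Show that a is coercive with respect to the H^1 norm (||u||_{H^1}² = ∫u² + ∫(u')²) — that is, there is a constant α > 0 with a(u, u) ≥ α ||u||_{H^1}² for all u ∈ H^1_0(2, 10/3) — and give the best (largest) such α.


α = (8 + 9*π^2)/(16 + 9*π^2)

Coercivity of a(·,·) on H^1_0(2, 10/3) means a(u, u) ≥ α ||u||_{H^1}² for every u ∈ H^1_0.
The interval has length L = 4/3, and Poincaré/coercivity depend only on L. Here a(u, u) = ∫(u')² + (1/2)·∫u².
Here 0 < c = 1/2 < 1. The condition a(u,u) ≥ α||u||_{H^1}² reads (1−α)∫(u')² ≥ (α−c)∫u². Any admissible α is ≤ 1 (rapidly oscillating u have ∫u²/∫(u')² → 0), and α = 1 would force 0 ≥ (1−c)∫u², impossible since c < 1; so 1−α > 0. By the sharp Poincaré inequality on H^1_0 of an interval of length L, ∫(u')² ≥ (π/L)²∫u² with equality for the first sine mode sin(π(x−x₀)/L) (x₀ the left endpoint), so the inequality holds for all u iff (1−α)(π/L)² ≥ α − c, i.e. α ≤ ((π/L)² + c)/((π/L)² + 1) = (1 + c(L/π)²)/(1 + (L/π)²). With (π/L)² = 9*π^2/16 and c = 1/2, the largest admissible constant is α = ((π/L)² + c)/((π/L)² + 1).
Simplifying, α = (8 + 9*π^2)/(16 + 9*π^2).


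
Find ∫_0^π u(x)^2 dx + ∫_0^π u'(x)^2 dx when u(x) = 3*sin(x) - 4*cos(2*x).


||u||_{H^1(0,π)}^2 = 80 + 49*π

u'(x) = 8*sin(2*x) + 3*cos(x).
Expand u² and (u')² and integrate term by term on (0, π), using: for integers n ≥ 1, ∫_0^π sin²(nx) dx = ∫_0^π cos²(nx) dx = π/2; for n ≠ n', ∫_0^π sin(nx)sin(n'x) dx = ∫_0^π cos(nx)cos(n'x) dx = 0; and by product-to-sum, ∫_0^π sin(nx)cos(n'x) dx = ½∫_0^π [sin((n+n')x) + sin((n−n')x)] dx, which is 0 when n+n' is even and 2n/(n²−n'²) when n+n' is odd (it need not vanish on (0, π)).
  u² squared terms: (-4)²·∫cos(2x)² dx = 16·π/2 = 8*π;  (3)²·∫sin(x)² dx = 9·π/2 = 9*π/2.
  u² cross terms: 2·(-4)·(3)·∫cos(2x)·sin(x) dx = -24·(-2/3) = 16.
  So ∫_0^π u² dx = 8*π + 9*π/2 + 16 = 16 + 25*π/2.
  (u')² squared terms: (3)²·∫cos(x)² dx = 9·π/2 = 9*π/2;  (8)²·∫sin(2x)² dx = 64·π/2 = 32*π.
  (u')² cross terms: 2·(3)·(8)·∫cos(x)·sin(2x) dx = 48·(4/3) = 64.
  So ∫_0^π (u')² dx = 9*π/2 + 32*π + 64 = 64 + 73*π/2.
||u||_{H^1}^2 = (16 + 25*π/2) + (64 + 73*π/2) = 80 + 49*π.


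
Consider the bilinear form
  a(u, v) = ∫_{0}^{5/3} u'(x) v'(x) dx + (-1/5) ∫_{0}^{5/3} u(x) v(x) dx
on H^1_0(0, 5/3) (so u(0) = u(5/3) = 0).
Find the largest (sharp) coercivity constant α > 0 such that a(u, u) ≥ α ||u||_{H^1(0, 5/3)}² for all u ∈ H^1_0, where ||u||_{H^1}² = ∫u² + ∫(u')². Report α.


α = (-5 + 9*π^2)/(25 + 9*π^2)

Coercivity of a(·,·) on H^1_0(0, 5/3) means a(u, u) ≥ α ||u||_{H^1}² for every u ∈ H^1_0.
The interval has length L = 5/3, and Poincaré/coercivity depend only on L. Here a(u, u) = ∫(u')² + (-1/5)·∫u².
Here c = -1/5 < 0 with |c| < (π/L)² = 9*π^2/25, so coercivity still holds. The condition a(u,u) ≥ α||u||_{H^1}² reads (1−α)∫(u')² ≥ (α−c)∫u². Any admissible α is ≤ 1 (rapidly oscillating u have ∫u²/∫(u')² → 0), and α = 1 would force 0 ≥ (1−c)∫u², impossible since c < 1; so 1−α > 0. By the sharp Poincaré inequality on H^1_0 of an interval of length L, ∫(u')² ≥ (π/L)²∫u² with equality for the first sine mode sin(π(x−x₀)/L) (x₀ the left endpoint), so the inequality holds for all u iff (1−α)(π/L)² ≥ α − c, i.e. α ≤ ((π/L)² + c)/((π/L)² + 1) = (1 + c(L/π)²)/(1 + (L/π)²). (Direct route, valid since c ≤ 0: Poincaré gives c∫u² ≥ c(L/π)²∫(u')², so a(u,u) ≥ (1 + c(L/π)²)∫(u')², while ||u||_{H^1}² ≤ (1 + (L/π)²)∫(u')²; dividing yields the same α.) With (π/L)² = 9*π^2/25 and c = -1/5, the largest admissible constant is α = ((π/L)² + c)/((π/L)² + 1).
Simplifying, α = (-5 + 9*π^2)/(25 + 9*π^2).


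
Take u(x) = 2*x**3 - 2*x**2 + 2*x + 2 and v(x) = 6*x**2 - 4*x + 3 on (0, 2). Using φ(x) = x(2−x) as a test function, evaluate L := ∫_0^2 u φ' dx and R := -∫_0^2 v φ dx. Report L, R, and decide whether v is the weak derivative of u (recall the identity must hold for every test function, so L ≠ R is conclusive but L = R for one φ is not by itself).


LHS = -104/15, RHS = -124/15. No, v is not the weak derivative of u.

u(x) = 2*x**3 - 2*x**2 + 2*x + 2, classical derivative u'(x) = 6*x**2 - 4*x + 2.
φ(x) = x(2−x), so φ'(x) = 2 - 2*x.
Note φ(0) = φ(2) = 0, so the boundary term u·φ vanishes.
LHS = ∫_0^2 u(x) φ'(x) dx = ∫_0^2 (-4*x^4 + 8*x^3 - 8*x^2 + 4) dx. Term by term:
  ∫_0^2 -4*x^4 dx = -128/5;  ∫_0^2 8*x^3 dx = 32;  ∫_0^2 -8*x^2 dx = -64/3;
  ∫_0^2 4 dx = 8.
Sum: -128/5 + 32 − 64/3 + 8 = -104/15.
So LHS = -104/15.
∫_0^2 v(x) φ(x) dx = ∫_0^2 (-6*x^4 + 16*x^3 - 11*x^2 + 6*x) dx. Term by term:
  ∫_0^2 -6*x^4 dx = -192/5;  ∫_0^2 16*x^3 dx = 64;  ∫_0^2 -11*x^2 dx = -88/3;
  ∫_0^2 6*x dx = 12.
Sum: -192/5 + 64 − 88/3 + 12 = 124/15.
So RHS = -∫_0^2 v(x) φ(x) dx = -124/15.
LHS − RHS = 4/3 ≠ 0, so the identity fails.
(For a valid weak derivative the identity must hold for EVERY test function, in particular this one. The failure shows v is NOT the weak derivative of u.)
Correct weak derivative would be u'(x) = 6*x**2 - 4*x + 2.


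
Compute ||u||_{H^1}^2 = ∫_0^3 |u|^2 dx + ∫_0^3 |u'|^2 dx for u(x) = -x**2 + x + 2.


||u||_{H^1}^2 = 321/10

The H^1 norm (squared) on an interval (0, L) is
  ||u||_{H^1}^2 = ∫_0^L u(x)^2 dx + ∫_0^L u'(x)^2 dx.
Compute u'(x) = 1 - 2*x.
Then u(x)^2 = x**4 - 2*x**3 - 3*x**2 + 4*x + 4 and u'(x)^2 = 4*x**2 - 4*x + 1.
Integrate each monomial from 0 to 3 using ∫_0^3 c·x^n dx = c·3^(n+1)/(n+1):
  ∫_0^3 u(x)^2 dx = ∫_0^3 (x^4 - 2*x^3 - 3*x^2 + 4*x + 4) dx. Term by term:
    ∫_0^3 x^4 dx = 243/5;  ∫_0^3 -2*x^3 dx = -81/2;  ∫_0^3 -3*x^2 dx = -27;
    ∫_0^3 4*x dx = 18;  ∫_0^3 4 dx = 12.
  Sum: 243/5 − 81/2 − 27 + 18 + 12 = 111/10.
  ∫_0^3 u'(x)^2 dx = ∫_0^3 (4*x^2 - 4*x + 1) dx. Term by term:
    ∫_0^3 4*x^2 dx = 36;  ∫_0^3 -4*x dx = -18;  ∫_0^3 1 dx = 3.
  Sum: 36 − 18 + 3 = 21.
Adding: ||u||_{H^1}^2 = 111/10 + 21 = 321/10.


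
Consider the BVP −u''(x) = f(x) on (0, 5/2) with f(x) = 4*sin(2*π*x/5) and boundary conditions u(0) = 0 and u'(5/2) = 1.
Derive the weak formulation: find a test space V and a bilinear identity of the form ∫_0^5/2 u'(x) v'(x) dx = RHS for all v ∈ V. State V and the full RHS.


V = {v ∈ H^1(0, 5/2) : v(0) = 0} (test functions vanish at x = 0 where u is specified); weak form: ∫_0^5/2 u'v' dx = ∫_0^5/2 (4*sin(2*π*x/5)) v dx + v(5/2) for all v ∈ V.

Multiply both sides by a test function v and integrate from 0 to 5/2:
  ∫_0^5/2 −u''(x) v(x) dx = ∫_0^5/2 f(x) v(x) dx.
Integrate the LHS by parts once:
  ∫_0^5/2 −u'' v dx = −[u'(x) v(x)]_0^5/2 + ∫_0^5/2 u'(x) v'(x) dx.
Thus ∫_0^5/2 u'(x) v'(x) dx = ∫_0^5/2 f(x) v(x) dx + [u'(x) v(x)]_0^5/2.
Choose V so that boundary terms are either known or forced to vanish.
Mixed BC: u(0) = 0 (Dirichlet) and u'(5/2) = 1 (Neumann). Define V = {v ∈ H^1(0, 5/2) : v(0) = 0}. Then [u' v]_0^5/2 = u'(5/2)·v(5/2) − u'(0)·0 = v(5/2).
Weak formulation: find u (satisfying any essential BC) such that ∫_0^5/2 u'(x) v'(x) dx = ∫_0^5/2 f v dx + v(5/2) for all v ∈ V (Dirichlet at 0 absorbed into V; Neumann datum at x = 5/2 contributes the boundary term).
Substituting f(x) = 4*sin(2*π*x/5), the right-hand side is ∫_0^5/2 (4*sin(2*π*x/5)) v dx + v(5/2).


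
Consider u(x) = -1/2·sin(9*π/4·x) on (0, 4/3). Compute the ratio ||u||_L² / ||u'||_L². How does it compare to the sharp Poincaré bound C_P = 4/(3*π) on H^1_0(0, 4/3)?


||u||_L² / ||u'||_L² = 4/(9*π) < C_P = 4/(3*π).

u(x) = -1/2·sin(9*π/4·x), so u'(x) = -9*π*cos(9*π*x/4)/8.
Writing u(x) = A·sin(kπx/L) with A = -1/2 and k = 3, use ∫_0^L sin²(kπx/L) dx = L/2 and ∫_0^L cos²(kπx/L) dx = L/2.
u² = 1/4·sin²(9*π/4·x) and (u')² = 81*π^2/64·cos²(9*π/4·x), and each of sin², cos² integrates to L/2 = 2/3 over (0, 4/3).
∫_0^4/3 u² dx = 1/6, so ||u||_L² = sqrt(6)/6.
∫_0^4/3 (u')² dx = 27*π^2/32, so ||u'||_L² = 3*sqrt(6)*π/8.
Ratio ||u||_L² / ||u'||_L² = 4/(9*π).
Sharp Poincaré constant on H^1_0(0, 4/3) is C_P = L/π = 4/(3*π), achieved by sin(3*π/4·x).
This is the k = 3 harmonic; the ratio L/(kπ) is strictly less than C_P = L/π, consistent with the sharp inequality ||u||_L² ≤ C_P ||u'||_L².


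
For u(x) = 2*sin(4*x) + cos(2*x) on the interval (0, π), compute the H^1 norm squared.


||u||_{H^1(0,π)}^2 = 73*π/2

u'(x) = -2*sin(2*x) + 8*cos(4*x).
Expand u² and (u')² and integrate term by term on (0, π), using: for integers n ≥ 1, ∫_0^π sin²(nx) dx = ∫_0^π cos²(nx) dx = π/2; for n ≠ n', ∫_0^π sin(nx)sin(n'x) dx = ∫_0^π cos(nx)cos(n'x) dx = 0; and by product-to-sum, ∫_0^π sin(nx)cos(n'x) dx = ½∫_0^π [sin((n+n')x) + sin((n−n')x)] dx, which is 0 when n+n' is even and 2n/(n²−n'²) when n+n' is odd (it need not vanish on (0, π)).
  u² squared terms: (2)²·∫sin(4x)² dx = 4·π/2 = 2*π;  (1)²·∫cos(2x)² dx = 1·π/2 = π/2.
  u² cross terms: 2·(2)·(1)·∫sin(4x)·cos(2x) dx = 4·(0) = 0.
  So ∫_0^π u² dx = 2*π + π/2 + 0 = 5*π/2.
  (u')² squared terms: (-2)²·∫sin(2x)² dx = 4·π/2 = 2*π;  (8)²·∫cos(4x)² dx = 64·π/2 = 32*π.
  (u')² cross terms: 2·(-2)·(8)·∫sin(2x)·cos(4x) dx = -32·(0) = 0.
  So ∫_0^π (u')² dx = 2*π + 32*π + 0 = 34*π.
||u||_{H^1}^2 = (5*π/2) + (34*π) = 73*π/2.


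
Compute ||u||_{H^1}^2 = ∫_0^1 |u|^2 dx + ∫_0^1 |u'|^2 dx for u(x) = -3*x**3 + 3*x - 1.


||u||_{H^1}^2 = 517/70

The H^1 norm (squared) on an interval (0, L) is
  ||u||_{H^1}^2 = ∫_0^L u(x)^2 dx + ∫_0^L u'(x)^2 dx.
Compute u'(x) = 3 - 9*x**2.
Then u(x)^2 = 9*x**6 - 18*x**4 + 6*x**3 + 9*x**2 - 6*x + 1 and u'(x)^2 = 81*x**4 - 54*x**2 + 9.
Integrate each monomial from 0 to 1 using ∫_0^1 c·x^n dx = c·1^(n+1)/(n+1):
  ∫_0^1 u(x)^2 dx = ∫_0^1 (9*x^6 - 18*x^4 + 6*x^3 + 9*x^2 - 6*x + 1) dx. Term by term:
    ∫_0^1 9*x^6 dx = 9/7;  ∫_0^1 -18*x^4 dx = -18/5;  ∫_0^1 6*x^3 dx = 3/2;
    ∫_0^1 9*x^2 dx = 3;  ∫_0^1 -6*x dx = -3;  ∫_0^1 1 dx = 1.
  Sum: 9/7 − 18/5 + 3/2 + 3 − 3 + 1 = 13/70.
  ∫_0^1 u'(x)^2 dx = ∫_0^1 (81*x^4 - 54*x^2 + 9) dx. Term by term:
    ∫_0^1 81*x^4 dx = 81/5;  ∫_0^1 -54*x^2 dx = -18;  ∫_0^1 9 dx = 9.
  Sum: 81/5 − 18 + 9 = 36/5.
Adding: ||u||_{H^1}^2 = 13/70 + 36/5 = 517/70.


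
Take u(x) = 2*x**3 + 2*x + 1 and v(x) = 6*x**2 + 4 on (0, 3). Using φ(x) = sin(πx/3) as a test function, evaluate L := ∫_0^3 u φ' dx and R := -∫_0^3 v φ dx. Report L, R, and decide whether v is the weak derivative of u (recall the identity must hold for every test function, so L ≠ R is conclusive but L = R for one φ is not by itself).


LHS = -174/π + 648/π^3, RHS = -186/π + 648/π^3. No, v is not the weak derivative of u.

u(x) = 2*x**3 + 2*x + 1, classical derivative u'(x) = 6*x**2 + 2.
φ(x) = sin(πx/3), so φ'(x) = π*cos(π*x/3)/3.
Note φ(0) = φ(3) = 0, so the boundary term u·φ vanishes.
LHS = ∫_0^3 u(x) φ'(x) dx = ∫_0^3 (2*π*x^3*cos(π*x/3)/3 + 2*π*x*cos(π*x/3)/3 + π*cos(π*x/3)/3) dx. Term by term:
  ∫_0^3 π*cos(π*x/3)/3 dx = 0;  ∫_0^3 2*π*x*cos(π*x/3)/3 dx = -12/π;  ∫_0^3 2*π*x^3*cos(π*x/3)/3 dx = -162/π + 648/π^3.
Sum: 0 − 12/π + -162/π + 648/π^3 = -174/π + 648/π^3.
So LHS = -174/π + 648/π^3.
∫_0^3 v(x) φ(x) dx = ∫_0^3 (6*x^2*sin(π*x/3) + 4*sin(π*x/3)) dx. Term by term:
  ∫_0^3 4*sin(π*x/3) dx = 24/π;  ∫_0^3 6*x^2*sin(π*x/3) dx = -648/π^3 + 162/π.
Sum: 24/π + -648/π^3 + 162/π = -648/π^3 + 186/π.
So RHS = -∫_0^3 v(x) φ(x) dx = -186/π + 648/π^3.
LHS − RHS = 12/π ≠ 0, so the identity fails.
(For a valid weak derivative the identity must hold for EVERY test function, in particular this one. The failure shows v is NOT the weak derivative of u.)
Correct weak derivative would be u'(x) = 6*x**2 + 2.


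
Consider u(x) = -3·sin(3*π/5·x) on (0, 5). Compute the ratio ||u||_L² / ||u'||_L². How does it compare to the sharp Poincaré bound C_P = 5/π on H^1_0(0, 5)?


||u||_L² / ||u'||_L² = 5/(3*π) < C_P = 5/π.

u(x) = -3·sin(3*π/5·x), so u'(x) = -9*π*cos(3*π*x/5)/5.
Writing u(x) = A·sin(kπx/L) with A = -3 and k = 3, use ∫_0^L sin²(kπx/L) dx = L/2 and ∫_0^L cos²(kπx/L) dx = L/2.
u² = 9·sin²(3*π/5·x) and (u')² = 81*π^2/25·cos²(3*π/5·x), and each of sin², cos² integrates to L/2 = 5/2 over (0, 5).
∫_0^5 u² dx = 45/2, so ||u||_L² = 3*sqrt(10)/2.
∫_0^5 (u')² dx = 81*π^2/10, so ||u'||_L² = 9*sqrt(10)*π/10.
Ratio ||u||_L² / ||u'||_L² = 5/(3*π).
Sharp Poincaré constant on H^1_0(0, 5) is C_P = L/π = 5/π, achieved by sin(π/5·x).
This is the k = 3 harmonic; the ratio L/(kπ) is strictly less than C_P = L/π, consistent with the sharp inequality ||u||_L² ≤ C_P ||u'||_L².


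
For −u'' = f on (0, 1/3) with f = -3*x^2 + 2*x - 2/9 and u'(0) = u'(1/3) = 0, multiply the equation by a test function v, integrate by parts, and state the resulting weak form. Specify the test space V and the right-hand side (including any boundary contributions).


V = H^1(0, 1/3) (no boundary constraint on v; u is determined up to an additive constant); weak form: ∫_0^1/3 u'v' dx = ∫_0^1/3 (-3*x^2 + 2*x - 2/9) v dx for all v ∈ V.

Multiply both sides by a test function v and integrate from 0 to 1/3:
  ∫_0^1/3 −u''(x) v(x) dx = ∫_0^1/3 f(x) v(x) dx.
Integrate the LHS by parts once:
  ∫_0^1/3 −u'' v dx = −[u'(x) v(x)]_0^1/3 + ∫_0^1/3 u'(x) v'(x) dx.
Thus ∫_0^1/3 u'(x) v'(x) dx = ∫_0^1/3 f(x) v(x) dx + [u'(x) v(x)]_0^1/3.
Choose V so that boundary terms are either known or forced to vanish.
u has homogeneous Neumann: u'(0) = u'(1/3) = 0. So [u' v]_0^1/3 = 0·v(1/3) − 0·v(0) = 0 for any v; take V = H^1(0, 1/3).
Weak formulation: find u (satisfying any essential BC) such that ∫_0^1/3 u'(x) v'(x) dx = ∫_0^1/3 f v dx for all v ∈ V (homogeneous Neumann, so boundary terms vanish).
Substituting f(x) = -3*x^2 + 2*x - 2/9, the right-hand side is ∫_0^1/3 (-3*x^2 + 2*x - 2/9) v dx.
Compatibility check (pure Neumann): taking v ≡ 1 ∈ V gives 0 = ∫_0^1/3 f dx + (0) − (0), i.e. ∫_0^1/3 f dx must equal u'(0) − u'(1/3) = 0. Indeed ∫_0^1/3 (-3*x^2 + 2*x - 2/9) dx = 0, so the data are compatible. The solution is then unique only up to an additive constant (fix it e.g. by requiring ∫_0^1/3 u dx = 0).


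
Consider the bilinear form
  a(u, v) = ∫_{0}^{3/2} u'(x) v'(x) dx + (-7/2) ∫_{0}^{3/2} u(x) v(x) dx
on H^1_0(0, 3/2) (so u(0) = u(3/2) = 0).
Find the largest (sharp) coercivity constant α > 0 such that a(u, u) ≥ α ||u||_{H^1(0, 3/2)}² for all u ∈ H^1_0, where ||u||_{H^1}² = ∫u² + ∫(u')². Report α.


α = (-63 + 8*π^2)/(2*(9 + 4*π^2))

Coercivity of a(·,·) on H^1_0(0, 3/2) means a(u, u) ≥ α ||u||_{H^1}² for every u ∈ H^1_0.
The interval has length L = 3/2, and Poincaré/coercivity depend only on L. Here a(u, u) = ∫(u')² + (-7/2)·∫u².
Here c = -7/2 < 0 with |c| < (π/L)² = 4*π^2/9, so coercivity still holds. The condition a(u,u) ≥ α||u||_{H^1}² reads (1−α)∫(u')² ≥ (α−c)∫u². Any admissible α is ≤ 1 (rapidly oscillating u have ∫u²/∫(u')² → 0), and α = 1 would force 0 ≥ (1−c)∫u², impossible since c < 1; so 1−α > 0. By the sharp Poincaré inequality on H^1_0 of an interval of length L, ∫(u')² ≥ (π/L)²∫u² with equality for the first sine mode sin(π(x−x₀)/L) (x₀ the left endpoint), so the inequality holds for all u iff (1−α)(π/L)² ≥ α − c, i.e. α ≤ ((π/L)² + c)/((π/L)² + 1) = (1 + c(L/π)²)/(1 + (L/π)²). (Direct route, valid since c ≤ 0: Poincaré gives c∫u² ≥ c(L/π)²∫(u')², so a(u,u) ≥ (1 + c(L/π)²)∫(u')², while ||u||_{H^1}² ≤ (1 + (L/π)²)∫(u')²; dividing yields the same α.) With (π/L)² = 4*π^2/9 and c = -7/2, the largest admissible constant is α = ((π/L)² + c)/((π/L)² + 1).
Simplifying, α = (-63 + 8*π^2)/(2*(9 + 4*π^2)).
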